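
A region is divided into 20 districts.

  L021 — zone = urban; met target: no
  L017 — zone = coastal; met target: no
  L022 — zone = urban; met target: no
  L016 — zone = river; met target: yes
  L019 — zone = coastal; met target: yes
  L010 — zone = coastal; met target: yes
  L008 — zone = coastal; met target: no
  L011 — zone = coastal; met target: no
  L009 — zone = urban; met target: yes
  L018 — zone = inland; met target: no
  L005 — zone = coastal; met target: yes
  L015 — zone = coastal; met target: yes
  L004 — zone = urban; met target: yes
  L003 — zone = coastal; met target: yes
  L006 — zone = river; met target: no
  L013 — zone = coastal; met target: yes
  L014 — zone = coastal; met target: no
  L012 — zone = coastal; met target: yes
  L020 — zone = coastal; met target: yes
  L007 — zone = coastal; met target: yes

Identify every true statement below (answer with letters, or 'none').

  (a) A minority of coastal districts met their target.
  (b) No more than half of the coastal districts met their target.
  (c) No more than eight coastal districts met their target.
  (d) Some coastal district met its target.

(d)

|A| = 13, |A ∩ B| = 9, |A ∖ B| = 4.
(a) |A ∩ B| < |A ∖ B|: fails.
(b) |A ∩ B| ≤ |A ∖ B|: fails.
(c) |A ∩ B| ≤ 8: fails.
(d) A ∩ B ≠ ∅ (|A ∩ B| ≥ 1): holds.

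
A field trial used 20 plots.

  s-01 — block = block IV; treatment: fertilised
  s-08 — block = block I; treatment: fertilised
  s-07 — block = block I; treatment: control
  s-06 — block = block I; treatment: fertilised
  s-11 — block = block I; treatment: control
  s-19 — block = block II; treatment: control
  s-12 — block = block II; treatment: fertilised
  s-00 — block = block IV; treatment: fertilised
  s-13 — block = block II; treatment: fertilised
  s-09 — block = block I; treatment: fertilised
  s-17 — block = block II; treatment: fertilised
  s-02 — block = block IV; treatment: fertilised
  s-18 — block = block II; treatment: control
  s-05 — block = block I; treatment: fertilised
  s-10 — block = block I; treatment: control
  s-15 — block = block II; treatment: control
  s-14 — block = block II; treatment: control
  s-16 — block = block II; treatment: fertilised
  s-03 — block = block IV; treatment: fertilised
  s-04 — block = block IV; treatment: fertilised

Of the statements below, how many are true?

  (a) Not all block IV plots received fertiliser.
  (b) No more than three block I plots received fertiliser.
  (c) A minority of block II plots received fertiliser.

0

(a) block IV: |A| = 5, |A ∩ B| = 5; needs A ⊄ B (|A ∖ B| ≥ 1) — false.
(b) block I: |A| = 7, |A ∩ B| = 4; needs |A ∩ B| ≤ 3 — false.
(c) block II: |A| = 8, |A ∩ B| = 4; needs |A ∩ B| < |A ∖ B| — false.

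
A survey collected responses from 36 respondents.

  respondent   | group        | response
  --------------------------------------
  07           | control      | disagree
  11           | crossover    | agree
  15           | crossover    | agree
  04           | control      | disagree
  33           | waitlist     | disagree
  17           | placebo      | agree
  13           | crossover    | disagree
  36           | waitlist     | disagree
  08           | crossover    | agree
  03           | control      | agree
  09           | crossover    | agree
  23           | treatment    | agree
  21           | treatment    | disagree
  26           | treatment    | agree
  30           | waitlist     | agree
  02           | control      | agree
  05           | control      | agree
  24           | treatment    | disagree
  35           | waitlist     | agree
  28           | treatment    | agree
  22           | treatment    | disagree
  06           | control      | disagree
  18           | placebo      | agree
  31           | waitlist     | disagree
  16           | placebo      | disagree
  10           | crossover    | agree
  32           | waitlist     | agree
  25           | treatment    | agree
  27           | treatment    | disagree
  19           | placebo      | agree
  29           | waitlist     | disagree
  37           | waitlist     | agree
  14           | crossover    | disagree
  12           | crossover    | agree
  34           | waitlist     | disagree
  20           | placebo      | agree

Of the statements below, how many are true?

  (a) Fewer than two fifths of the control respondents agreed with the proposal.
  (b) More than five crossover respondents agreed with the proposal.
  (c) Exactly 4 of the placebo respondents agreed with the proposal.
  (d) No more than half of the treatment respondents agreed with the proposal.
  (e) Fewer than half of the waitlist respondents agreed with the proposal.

4

(a) control: |A| = 6, |A ∩ B| = 3; needs |A ∩ B| / |A| < 2/5 — false.
(b) crossover: |A| = 8, |A ∩ B| = 6; needs |A ∩ B| > 5 — true.
(c) placebo: |A| = 5, |A ∩ B| = 4; needs |A ∩ B| = 4 — true.
(d) treatment: |A| = 8, |A ∩ B| = 4; needs |A ∩ B| ≤ |A ∖ B| — true.
(e) waitlist: |A| = 9, |A ∩ B| = 4; needs |A ∩ B| < |A ∖ B| — true.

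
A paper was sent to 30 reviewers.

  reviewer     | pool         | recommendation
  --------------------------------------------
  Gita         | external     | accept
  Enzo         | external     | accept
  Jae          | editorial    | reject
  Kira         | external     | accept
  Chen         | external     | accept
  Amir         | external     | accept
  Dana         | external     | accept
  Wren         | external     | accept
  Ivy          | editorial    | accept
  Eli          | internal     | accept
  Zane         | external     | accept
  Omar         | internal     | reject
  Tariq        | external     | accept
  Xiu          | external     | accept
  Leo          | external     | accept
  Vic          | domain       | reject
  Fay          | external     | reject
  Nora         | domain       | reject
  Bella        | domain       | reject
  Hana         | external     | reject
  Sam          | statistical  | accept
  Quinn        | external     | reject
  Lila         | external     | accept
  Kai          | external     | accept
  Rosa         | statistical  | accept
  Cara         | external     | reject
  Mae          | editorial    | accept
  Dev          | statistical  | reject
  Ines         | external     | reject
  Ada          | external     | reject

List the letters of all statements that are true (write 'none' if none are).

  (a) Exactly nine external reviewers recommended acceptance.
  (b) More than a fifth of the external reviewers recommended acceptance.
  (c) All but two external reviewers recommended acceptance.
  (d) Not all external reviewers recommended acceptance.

|A| = 19, |A ∩ B| = 13, |A ∖ B| = 6.
(a) |A ∩ B| = 9: fails.
(b) |A ∩ B| / |A| > 1/5: holds.
(c) |A ∖ B| = 2: fails.
(d) A ⊄ B (|A ∖ B| ≥ 1): holds.

(b), (d)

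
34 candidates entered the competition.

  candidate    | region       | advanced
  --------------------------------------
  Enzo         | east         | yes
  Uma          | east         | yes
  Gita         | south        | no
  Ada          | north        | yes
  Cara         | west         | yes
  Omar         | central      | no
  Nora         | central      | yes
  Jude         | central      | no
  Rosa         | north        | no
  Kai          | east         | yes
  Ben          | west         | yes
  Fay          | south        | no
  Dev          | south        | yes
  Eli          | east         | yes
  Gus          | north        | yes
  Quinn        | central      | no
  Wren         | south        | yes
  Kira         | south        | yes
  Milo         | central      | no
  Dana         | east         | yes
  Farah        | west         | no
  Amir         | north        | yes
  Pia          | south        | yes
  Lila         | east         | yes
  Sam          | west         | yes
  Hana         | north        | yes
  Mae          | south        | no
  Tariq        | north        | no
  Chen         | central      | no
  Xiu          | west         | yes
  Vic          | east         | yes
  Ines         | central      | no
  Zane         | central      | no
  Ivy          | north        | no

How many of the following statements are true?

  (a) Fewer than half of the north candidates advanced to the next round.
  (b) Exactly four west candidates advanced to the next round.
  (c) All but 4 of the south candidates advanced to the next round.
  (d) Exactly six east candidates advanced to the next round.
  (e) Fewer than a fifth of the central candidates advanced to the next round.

(a) north: |A| = 7, |A ∩ B| = 4; needs |A ∩ B| < |A ∖ B| — false.
(b) west: |A| = 5, |A ∩ B| = 4; needs |A ∩ B| = 4 — true.
(c) south: |A| = 7, |A ∩ B| = 4; needs |A ∖ B| = 4 — false.
(d) east: |A| = 7, |A ∩ B| = 7; needs |A ∩ B| = 6 — false.
(e) central: |A| = 8, |A ∩ B| = 1; needs |A ∩ B| / |A| < 1/5 — true.

2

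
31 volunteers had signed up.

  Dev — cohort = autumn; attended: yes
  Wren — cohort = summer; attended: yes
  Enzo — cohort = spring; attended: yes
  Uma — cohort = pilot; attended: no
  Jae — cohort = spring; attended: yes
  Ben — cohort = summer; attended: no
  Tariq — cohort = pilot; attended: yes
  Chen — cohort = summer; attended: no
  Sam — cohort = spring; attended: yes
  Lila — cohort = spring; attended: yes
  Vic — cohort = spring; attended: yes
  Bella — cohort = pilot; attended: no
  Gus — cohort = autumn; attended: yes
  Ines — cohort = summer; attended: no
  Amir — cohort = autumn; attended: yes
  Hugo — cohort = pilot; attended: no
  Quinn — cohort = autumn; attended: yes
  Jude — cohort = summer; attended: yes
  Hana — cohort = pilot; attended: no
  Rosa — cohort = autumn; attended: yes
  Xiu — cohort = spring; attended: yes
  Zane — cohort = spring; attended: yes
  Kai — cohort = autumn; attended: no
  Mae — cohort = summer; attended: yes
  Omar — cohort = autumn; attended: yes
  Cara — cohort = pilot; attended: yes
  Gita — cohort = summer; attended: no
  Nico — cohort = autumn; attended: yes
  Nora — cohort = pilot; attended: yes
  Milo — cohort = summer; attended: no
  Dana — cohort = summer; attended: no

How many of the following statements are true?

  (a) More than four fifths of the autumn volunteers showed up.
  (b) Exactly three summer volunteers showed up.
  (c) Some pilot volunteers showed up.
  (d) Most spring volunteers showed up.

4

(a) autumn: |A| = 8, |A ∩ B| = 7; needs |A ∩ B| / |A| > 4/5 — true.
(b) summer: |A| = 9, |A ∩ B| = 3; needs |A ∩ B| = 3 — true.
(c) pilot: |A| = 7, |A ∩ B| = 3; needs A ∩ B ≠ ∅ (|A ∩ B| ≥ 1) — true.
(d) spring: |A| = 7, |A ∩ B| = 7; needs |A ∩ B| > |A ∖ B| — true.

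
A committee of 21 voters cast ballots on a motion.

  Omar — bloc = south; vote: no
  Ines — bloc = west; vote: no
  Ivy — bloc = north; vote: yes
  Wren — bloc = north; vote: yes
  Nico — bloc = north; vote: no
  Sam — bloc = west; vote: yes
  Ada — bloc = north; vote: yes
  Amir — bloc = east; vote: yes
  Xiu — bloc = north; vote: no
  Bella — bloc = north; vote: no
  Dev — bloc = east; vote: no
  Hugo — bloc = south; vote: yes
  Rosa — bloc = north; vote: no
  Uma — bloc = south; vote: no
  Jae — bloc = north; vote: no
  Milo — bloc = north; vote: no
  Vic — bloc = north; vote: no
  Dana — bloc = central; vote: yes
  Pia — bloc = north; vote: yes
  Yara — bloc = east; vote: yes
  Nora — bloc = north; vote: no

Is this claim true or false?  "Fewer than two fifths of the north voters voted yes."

The determiner here denotes the relation: |A ∩ B| / |A| < 2/5.
A (the restrictor) = {Ivy, Wren, Nico, Ada, Xiu, Bella, Rosa, Jae, Milo, Vic, Pia, Nora}, |A| = 12.
A ∩ B = {Ivy, Wren, Ada, Pia}, so |A ∩ B| = 4.
A ∖ B = {Nico, Xiu, Bella, Rosa, Jae, Milo, Vic, Nora}, so |A ∖ B| = 8.
|A ∩ B|/|A| = 4/12, so the statement is true.

True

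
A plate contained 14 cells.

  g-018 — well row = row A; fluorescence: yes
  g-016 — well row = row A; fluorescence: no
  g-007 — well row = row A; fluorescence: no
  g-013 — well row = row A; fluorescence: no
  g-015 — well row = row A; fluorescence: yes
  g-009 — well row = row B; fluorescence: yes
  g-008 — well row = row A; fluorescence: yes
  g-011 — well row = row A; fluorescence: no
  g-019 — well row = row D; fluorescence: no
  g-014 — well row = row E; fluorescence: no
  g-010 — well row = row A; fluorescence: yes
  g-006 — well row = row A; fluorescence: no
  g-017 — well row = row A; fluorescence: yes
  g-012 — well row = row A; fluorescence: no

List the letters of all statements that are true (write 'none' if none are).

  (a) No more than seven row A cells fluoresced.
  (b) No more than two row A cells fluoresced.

|A| = 11, |A ∩ B| = 5, |A ∖ B| = 6.
(a) |A ∩ B| ≤ 7: holds.
(b) |A ∩ B| ≤ 2: fails.

(a)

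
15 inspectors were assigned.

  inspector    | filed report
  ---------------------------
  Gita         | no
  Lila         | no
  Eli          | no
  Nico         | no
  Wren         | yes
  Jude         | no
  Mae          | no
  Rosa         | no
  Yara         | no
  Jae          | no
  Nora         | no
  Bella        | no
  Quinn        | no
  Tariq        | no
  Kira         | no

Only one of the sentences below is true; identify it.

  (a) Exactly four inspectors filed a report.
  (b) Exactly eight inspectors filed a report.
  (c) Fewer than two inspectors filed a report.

(c)

|A| = 15, |A ∩ B| = 1, |A ∖ B| = 14.
(a) requires |A ∩ B| = 4: false.
(b) requires |A ∩ B| = 8: false.
(c) requires |A ∩ B| < 2: true.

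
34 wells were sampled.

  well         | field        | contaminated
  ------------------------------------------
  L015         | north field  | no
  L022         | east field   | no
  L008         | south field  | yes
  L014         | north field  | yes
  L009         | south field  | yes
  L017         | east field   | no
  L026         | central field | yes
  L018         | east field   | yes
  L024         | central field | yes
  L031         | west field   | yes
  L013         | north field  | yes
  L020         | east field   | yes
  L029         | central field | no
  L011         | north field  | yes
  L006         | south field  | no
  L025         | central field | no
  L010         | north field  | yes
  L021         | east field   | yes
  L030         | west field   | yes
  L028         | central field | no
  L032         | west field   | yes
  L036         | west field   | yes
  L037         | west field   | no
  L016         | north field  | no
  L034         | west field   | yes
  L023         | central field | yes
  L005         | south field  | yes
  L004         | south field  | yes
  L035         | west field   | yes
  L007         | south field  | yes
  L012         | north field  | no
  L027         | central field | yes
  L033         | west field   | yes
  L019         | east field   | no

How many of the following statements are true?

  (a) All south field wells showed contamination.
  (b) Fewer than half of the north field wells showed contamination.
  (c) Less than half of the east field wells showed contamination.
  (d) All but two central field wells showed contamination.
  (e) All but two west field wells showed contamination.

(a) south field: |A| = 6, |A ∩ B| = 5; needs A ⊆ B, i.e. every element of A is in B (|A ∖ B| = 0) — false.
(b) north field: |A| = 7, |A ∩ B| = 4; needs |A ∩ B| < |A ∖ B| — false.
(c) east field: |A| = 6, |A ∩ B| = 3; needs |A ∩ B| < |A ∖ B| — false.
(d) central field: |A| = 7, |A ∩ B| = 4; needs |A ∖ B| = 2 — false.
(e) west field: |A| = 8, |A ∩ B| = 7; needs |A ∖ B| = 2 — false.

0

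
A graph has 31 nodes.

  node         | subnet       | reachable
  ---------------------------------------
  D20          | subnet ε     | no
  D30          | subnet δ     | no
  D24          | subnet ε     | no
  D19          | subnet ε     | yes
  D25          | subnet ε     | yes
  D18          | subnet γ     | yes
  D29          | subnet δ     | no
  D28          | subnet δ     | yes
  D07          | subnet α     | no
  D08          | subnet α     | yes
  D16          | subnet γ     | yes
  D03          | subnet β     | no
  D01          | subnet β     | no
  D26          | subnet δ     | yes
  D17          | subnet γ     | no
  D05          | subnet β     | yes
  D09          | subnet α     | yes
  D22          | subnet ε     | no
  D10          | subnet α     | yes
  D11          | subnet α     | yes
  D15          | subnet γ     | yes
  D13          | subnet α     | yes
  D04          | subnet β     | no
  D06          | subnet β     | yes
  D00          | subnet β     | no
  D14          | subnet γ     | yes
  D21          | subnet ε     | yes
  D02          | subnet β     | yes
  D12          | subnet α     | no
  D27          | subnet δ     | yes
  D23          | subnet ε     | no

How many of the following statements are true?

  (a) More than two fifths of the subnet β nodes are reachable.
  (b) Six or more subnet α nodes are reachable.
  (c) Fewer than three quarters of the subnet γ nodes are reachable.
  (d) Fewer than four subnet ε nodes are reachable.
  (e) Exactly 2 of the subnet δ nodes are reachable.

(a) subnet β: |A| = 7, |A ∩ B| = 3; needs |A ∩ B| / |A| > 2/5 — true.
(b) subnet α: |A| = 7, |A ∩ B| = 5; needs |A ∩ B| ≥ 6 — false.
(c) subnet γ: |A| = 5, |A ∩ B| = 4; needs |A ∩ B| / |A| < 3/4 — false.
(d) subnet ε: |A| = 7, |A ∩ B| = 3; needs |A ∩ B| < 4 — true.
(e) subnet δ: |A| = 5, |A ∩ B| = 3; needs |A ∩ B| = 2 — false.

2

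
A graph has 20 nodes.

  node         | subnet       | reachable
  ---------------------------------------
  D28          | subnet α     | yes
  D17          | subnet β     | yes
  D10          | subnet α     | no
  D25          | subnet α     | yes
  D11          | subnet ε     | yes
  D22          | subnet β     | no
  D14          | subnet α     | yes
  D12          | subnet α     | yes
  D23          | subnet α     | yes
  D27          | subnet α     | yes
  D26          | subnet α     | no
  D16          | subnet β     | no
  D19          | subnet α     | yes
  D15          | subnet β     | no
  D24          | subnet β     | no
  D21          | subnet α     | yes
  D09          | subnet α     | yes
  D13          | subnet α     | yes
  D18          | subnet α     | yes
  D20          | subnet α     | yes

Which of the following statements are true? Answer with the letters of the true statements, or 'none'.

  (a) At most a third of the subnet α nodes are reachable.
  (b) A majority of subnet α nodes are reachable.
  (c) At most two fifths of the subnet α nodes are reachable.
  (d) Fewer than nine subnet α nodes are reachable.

(b)

|A| = 14, |A ∩ B| = 12, |A ∖ B| = 2.
(a) |A ∩ B| / |A| ≤ 1/3: fails.
(b) |A ∩ B| > |A ∖ B|: holds.
(c) |A ∩ B| / |A| ≤ 2/5: fails.
(d) |A ∩ B| < 9: fails.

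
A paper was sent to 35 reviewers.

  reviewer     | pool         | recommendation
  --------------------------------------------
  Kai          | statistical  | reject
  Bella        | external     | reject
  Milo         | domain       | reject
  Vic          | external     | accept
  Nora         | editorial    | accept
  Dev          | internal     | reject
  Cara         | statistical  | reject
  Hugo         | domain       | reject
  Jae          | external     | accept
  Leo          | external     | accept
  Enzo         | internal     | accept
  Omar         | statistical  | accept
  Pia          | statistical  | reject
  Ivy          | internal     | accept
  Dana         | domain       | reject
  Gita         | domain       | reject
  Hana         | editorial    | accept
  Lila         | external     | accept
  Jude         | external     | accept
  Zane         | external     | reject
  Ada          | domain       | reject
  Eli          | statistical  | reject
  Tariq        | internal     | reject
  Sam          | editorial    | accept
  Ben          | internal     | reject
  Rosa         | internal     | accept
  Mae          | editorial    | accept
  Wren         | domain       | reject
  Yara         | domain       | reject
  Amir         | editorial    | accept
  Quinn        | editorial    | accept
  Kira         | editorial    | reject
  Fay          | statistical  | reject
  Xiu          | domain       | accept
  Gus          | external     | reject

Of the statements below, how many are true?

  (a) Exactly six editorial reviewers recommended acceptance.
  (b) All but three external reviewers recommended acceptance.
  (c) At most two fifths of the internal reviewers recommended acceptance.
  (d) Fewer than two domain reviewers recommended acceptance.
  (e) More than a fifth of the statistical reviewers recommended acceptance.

3

(a) editorial: |A| = 7, |A ∩ B| = 6; needs |A ∩ B| = 6 — true.
(b) external: |A| = 8, |A ∩ B| = 5; needs |A ∖ B| = 3 — true.
(c) internal: |A| = 6, |A ∩ B| = 3; needs |A ∩ B| / |A| ≤ 2/5 — false.
(d) domain: |A| = 8, |A ∩ B| = 1; needs |A ∩ B| < 2 — true.
(e) statistical: |A| = 6, |A ∩ B| = 1; needs |A ∩ B| / |A| > 1/5 — false.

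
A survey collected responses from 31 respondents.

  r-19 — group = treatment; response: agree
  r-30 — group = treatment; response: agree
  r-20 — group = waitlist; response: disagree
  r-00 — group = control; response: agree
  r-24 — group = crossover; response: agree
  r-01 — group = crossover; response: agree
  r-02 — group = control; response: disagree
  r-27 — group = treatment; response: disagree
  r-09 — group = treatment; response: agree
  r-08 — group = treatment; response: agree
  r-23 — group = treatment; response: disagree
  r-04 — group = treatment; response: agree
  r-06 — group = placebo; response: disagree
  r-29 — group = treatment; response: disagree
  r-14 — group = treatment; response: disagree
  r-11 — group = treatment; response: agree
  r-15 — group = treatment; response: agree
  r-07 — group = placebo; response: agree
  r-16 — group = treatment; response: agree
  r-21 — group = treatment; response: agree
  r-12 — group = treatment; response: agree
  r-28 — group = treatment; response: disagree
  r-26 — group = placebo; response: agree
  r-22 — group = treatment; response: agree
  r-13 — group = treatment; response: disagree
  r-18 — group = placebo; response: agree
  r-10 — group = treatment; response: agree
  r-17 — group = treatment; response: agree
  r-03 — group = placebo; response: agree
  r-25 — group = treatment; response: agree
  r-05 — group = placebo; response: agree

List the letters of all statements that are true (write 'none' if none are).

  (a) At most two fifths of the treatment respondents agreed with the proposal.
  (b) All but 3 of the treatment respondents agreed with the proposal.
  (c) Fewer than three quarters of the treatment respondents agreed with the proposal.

(c)

|A| = 20, |A ∩ B| = 14, |A ∖ B| = 6.
(a) |A ∩ B| / |A| ≤ 2/5: fails.
(b) |A ∖ B| = 3: fails.
(c) |A ∩ B| / |A| < 3/4: holds.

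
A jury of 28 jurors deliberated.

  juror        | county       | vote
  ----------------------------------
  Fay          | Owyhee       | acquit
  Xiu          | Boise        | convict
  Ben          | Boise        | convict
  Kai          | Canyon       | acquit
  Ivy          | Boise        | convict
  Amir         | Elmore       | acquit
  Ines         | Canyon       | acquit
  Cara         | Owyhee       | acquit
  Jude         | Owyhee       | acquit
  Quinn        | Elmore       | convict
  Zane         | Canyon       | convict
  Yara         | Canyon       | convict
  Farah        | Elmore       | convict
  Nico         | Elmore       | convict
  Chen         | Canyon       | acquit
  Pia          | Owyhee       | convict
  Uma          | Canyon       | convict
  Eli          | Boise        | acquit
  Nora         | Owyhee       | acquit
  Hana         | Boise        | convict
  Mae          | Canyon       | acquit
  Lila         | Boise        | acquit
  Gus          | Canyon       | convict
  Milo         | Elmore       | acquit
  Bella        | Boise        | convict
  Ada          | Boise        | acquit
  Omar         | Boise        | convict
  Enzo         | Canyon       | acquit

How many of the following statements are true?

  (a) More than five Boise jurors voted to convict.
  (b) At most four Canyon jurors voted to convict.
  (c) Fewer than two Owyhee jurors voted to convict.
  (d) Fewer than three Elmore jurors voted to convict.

(a) Boise: |A| = 9, |A ∩ B| = 6; needs |A ∩ B| > 5 — true.
(b) Canyon: |A| = 9, |A ∩ B| = 4; needs |A ∩ B| ≤ 4 — true.
(c) Owyhee: |A| = 5, |A ∩ B| = 1; needs |A ∩ B| < 2 — true.
(d) Elmore: |A| = 5, |A ∩ B| = 3; needs |A ∩ B| < 3 — false.

3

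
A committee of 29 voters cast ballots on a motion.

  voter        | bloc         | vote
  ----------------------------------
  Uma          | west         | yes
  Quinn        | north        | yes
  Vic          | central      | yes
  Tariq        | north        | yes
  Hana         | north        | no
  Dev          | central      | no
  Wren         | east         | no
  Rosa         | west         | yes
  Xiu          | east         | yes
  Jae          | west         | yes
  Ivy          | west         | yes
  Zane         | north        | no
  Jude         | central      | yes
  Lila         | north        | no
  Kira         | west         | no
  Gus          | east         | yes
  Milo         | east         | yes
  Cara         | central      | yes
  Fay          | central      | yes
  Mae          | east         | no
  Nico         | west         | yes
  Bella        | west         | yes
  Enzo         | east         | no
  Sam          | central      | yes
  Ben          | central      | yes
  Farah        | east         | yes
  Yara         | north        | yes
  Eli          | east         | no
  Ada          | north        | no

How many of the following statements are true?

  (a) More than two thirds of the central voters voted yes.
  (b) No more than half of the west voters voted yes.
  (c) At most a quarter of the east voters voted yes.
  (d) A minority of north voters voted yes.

(a) central: |A| = 7, |A ∩ B| = 6; needs |A ∩ B| / |A| > 2/3 — true.
(b) west: |A| = 7, |A ∩ B| = 6; needs |A ∩ B| ≤ |A ∖ B| — false.
(c) east: |A| = 8, |A ∩ B| = 4; needs |A ∩ B| / |A| ≤ 1/4 — false.
(d) north: |A| = 7, |A ∩ B| = 3; needs |A ∩ B| < |A ∖ B| — true.

2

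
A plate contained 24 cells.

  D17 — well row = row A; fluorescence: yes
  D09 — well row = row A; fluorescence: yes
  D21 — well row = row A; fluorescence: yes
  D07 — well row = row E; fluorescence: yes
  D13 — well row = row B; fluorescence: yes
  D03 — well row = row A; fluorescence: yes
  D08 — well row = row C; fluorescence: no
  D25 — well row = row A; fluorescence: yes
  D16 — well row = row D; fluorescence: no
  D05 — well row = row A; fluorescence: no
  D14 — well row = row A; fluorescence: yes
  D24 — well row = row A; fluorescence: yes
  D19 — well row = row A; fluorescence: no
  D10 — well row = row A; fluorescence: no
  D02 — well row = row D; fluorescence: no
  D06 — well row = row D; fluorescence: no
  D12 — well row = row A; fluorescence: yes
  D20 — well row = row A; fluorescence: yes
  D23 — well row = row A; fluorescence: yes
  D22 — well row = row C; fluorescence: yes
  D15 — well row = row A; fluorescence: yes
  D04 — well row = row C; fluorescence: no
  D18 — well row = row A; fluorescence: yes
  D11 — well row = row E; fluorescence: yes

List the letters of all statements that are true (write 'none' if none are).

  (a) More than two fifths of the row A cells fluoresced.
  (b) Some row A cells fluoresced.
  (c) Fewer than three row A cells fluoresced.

(a), (b)

|A| = 15, |A ∩ B| = 12, |A ∖ B| = 3.
(a) |A ∩ B| / |A| > 2/5: holds.
(b) A ∩ B ≠ ∅ (|A ∩ B| ≥ 1): holds.
(c) |A ∩ B| < 3: fails.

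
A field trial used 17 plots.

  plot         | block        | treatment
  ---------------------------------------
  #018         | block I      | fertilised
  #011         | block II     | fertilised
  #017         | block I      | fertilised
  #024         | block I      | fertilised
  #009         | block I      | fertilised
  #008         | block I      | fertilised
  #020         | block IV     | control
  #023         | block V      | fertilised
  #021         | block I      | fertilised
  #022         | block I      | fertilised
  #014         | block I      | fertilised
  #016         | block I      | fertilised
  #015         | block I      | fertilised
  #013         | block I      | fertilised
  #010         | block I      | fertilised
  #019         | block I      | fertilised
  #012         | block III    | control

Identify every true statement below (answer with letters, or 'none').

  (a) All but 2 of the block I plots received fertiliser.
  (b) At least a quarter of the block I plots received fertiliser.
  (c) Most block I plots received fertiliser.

|A| = 13, |A ∩ B| = 13, |A ∖ B| = 0.
(a) |A ∖ B| = 2: fails.
(b) |A ∩ B| / |A| ≥ 1/4: holds.
(c) |A ∩ B| > |A ∖ B|: holds.

(b), (c)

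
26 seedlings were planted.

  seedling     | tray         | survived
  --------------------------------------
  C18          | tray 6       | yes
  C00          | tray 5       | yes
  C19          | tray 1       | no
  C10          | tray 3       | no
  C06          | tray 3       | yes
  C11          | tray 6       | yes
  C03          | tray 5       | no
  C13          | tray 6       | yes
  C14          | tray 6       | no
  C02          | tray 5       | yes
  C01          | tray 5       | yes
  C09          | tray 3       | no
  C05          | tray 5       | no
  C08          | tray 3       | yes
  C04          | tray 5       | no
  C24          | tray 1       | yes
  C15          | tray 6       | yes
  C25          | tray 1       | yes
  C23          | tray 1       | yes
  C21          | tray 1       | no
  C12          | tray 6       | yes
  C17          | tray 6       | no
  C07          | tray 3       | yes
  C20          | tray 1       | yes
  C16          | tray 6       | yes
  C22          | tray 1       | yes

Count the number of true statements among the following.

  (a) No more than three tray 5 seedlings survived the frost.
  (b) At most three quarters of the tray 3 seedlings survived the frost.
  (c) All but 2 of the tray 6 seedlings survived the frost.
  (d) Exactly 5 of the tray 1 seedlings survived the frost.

4

(a) tray 5: |A| = 6, |A ∩ B| = 3; needs |A ∩ B| ≤ 3 — true.
(b) tray 3: |A| = 5, |A ∩ B| = 3; needs |A ∩ B| / |A| ≤ 3/4 — true.
(c) tray 6: |A| = 8, |A ∩ B| = 6; needs |A ∖ B| = 2 — true.
(d) tray 1: |A| = 7, |A ∩ B| = 5; needs |A ∩ B| = 5 — true.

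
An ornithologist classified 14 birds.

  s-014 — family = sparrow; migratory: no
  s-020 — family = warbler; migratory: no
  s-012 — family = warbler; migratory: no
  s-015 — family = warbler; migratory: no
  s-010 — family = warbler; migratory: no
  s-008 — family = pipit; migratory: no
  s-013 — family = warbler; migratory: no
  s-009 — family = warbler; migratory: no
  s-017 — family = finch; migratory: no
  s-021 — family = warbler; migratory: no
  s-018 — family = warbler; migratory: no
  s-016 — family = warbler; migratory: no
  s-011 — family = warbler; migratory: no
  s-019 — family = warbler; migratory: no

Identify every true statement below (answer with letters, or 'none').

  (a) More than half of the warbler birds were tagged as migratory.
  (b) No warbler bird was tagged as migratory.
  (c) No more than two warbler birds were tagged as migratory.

(b), (c)

|A| = 11, |A ∩ B| = 0, |A ∖ B| = 11.
(a) |A ∩ B| > |A ∖ B|: fails.
(b) A ∩ B = ∅ (|A ∩ B| = 0): holds.
(c) |A ∩ B| ≤ 2: holds.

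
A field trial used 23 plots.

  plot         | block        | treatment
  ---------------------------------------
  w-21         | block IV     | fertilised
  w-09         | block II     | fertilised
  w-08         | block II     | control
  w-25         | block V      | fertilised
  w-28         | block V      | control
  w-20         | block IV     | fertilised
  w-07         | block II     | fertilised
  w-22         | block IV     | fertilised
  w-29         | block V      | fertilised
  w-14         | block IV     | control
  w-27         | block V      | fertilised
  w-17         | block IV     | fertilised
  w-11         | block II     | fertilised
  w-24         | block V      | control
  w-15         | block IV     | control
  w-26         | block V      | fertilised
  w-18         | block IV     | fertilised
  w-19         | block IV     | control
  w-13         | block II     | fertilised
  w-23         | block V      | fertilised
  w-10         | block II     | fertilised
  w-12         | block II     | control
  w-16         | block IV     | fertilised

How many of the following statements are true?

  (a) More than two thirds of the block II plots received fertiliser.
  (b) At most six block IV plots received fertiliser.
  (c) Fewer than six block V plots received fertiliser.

(a) block II: |A| = 7, |A ∩ B| = 5; needs |A ∩ B| / |A| > 2/3 — true.
(b) block IV: |A| = 9, |A ∩ B| = 6; needs |A ∩ B| ≤ 6 — true.
(c) block V: |A| = 7, |A ∩ B| = 5; needs |A ∩ B| < 6 — true.

3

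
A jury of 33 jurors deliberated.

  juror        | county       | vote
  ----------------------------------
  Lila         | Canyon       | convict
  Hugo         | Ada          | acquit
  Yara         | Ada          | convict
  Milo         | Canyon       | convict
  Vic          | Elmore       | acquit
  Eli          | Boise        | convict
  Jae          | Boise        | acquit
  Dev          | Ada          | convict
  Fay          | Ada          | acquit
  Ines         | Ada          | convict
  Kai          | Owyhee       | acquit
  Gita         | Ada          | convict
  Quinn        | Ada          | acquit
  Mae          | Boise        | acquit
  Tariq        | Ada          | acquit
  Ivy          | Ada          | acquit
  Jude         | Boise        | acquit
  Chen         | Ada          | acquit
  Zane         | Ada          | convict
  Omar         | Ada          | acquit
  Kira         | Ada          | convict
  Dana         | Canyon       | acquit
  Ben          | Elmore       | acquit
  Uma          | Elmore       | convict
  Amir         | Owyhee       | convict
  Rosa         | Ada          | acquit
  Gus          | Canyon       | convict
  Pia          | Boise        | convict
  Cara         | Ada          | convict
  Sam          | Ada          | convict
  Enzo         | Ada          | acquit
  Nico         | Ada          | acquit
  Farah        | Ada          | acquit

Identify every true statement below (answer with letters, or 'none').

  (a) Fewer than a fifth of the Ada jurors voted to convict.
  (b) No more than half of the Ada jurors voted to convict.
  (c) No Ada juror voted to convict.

|A| = 19, |A ∩ B| = 8, |A ∖ B| = 11.
(a) |A ∩ B| / |A| < 1/5: fails.
(b) |A ∩ B| ≤ |A ∖ B|: holds.
(c) A ∩ B = ∅ (|A ∩ B| = 0): fails.

(b)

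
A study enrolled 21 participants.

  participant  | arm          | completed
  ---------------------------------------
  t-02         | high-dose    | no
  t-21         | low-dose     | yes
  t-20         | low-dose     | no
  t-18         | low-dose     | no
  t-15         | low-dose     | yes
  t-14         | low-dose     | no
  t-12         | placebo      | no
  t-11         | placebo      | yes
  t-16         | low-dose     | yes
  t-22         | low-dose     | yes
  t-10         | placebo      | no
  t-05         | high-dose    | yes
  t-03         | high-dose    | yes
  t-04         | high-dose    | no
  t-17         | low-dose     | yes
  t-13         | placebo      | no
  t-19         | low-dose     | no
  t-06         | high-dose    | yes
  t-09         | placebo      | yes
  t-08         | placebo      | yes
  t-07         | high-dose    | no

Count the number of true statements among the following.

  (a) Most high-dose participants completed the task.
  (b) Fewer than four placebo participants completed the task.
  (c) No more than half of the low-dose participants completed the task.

(a) high-dose: |A| = 6, |A ∩ B| = 3; needs |A ∩ B| > |A ∖ B| — false.
(b) placebo: |A| = 6, |A ∩ B| = 3; needs |A ∩ B| < 4 — true.
(c) low-dose: |A| = 9, |A ∩ B| = 5; needs |A ∩ B| ≤ |A ∖ B| — false.

1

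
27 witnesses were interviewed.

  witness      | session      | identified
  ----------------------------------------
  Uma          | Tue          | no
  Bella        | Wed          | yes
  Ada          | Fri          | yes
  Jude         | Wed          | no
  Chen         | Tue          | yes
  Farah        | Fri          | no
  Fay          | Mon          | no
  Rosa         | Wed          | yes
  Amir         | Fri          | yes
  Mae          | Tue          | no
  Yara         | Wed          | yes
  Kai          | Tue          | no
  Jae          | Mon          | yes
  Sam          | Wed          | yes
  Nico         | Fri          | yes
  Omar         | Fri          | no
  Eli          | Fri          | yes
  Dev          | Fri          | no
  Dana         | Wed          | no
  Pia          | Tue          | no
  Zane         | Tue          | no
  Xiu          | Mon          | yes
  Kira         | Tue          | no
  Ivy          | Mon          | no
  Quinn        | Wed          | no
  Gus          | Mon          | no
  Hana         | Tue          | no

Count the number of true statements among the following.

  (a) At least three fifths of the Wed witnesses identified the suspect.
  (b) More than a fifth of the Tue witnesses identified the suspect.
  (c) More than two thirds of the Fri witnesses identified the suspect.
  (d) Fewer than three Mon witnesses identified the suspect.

1

(a) Wed: |A| = 7, |A ∩ B| = 4; needs |A ∩ B| / |A| ≥ 3/5 — false.
(b) Tue: |A| = 8, |A ∩ B| = 1; needs |A ∩ B| / |A| > 1/5 — false.
(c) Fri: |A| = 7, |A ∩ B| = 4; needs |A ∩ B| / |A| > 2/3 — false.
(d) Mon: |A| = 5, |A ∩ B| = 2; needs |A ∩ B| < 3 — true.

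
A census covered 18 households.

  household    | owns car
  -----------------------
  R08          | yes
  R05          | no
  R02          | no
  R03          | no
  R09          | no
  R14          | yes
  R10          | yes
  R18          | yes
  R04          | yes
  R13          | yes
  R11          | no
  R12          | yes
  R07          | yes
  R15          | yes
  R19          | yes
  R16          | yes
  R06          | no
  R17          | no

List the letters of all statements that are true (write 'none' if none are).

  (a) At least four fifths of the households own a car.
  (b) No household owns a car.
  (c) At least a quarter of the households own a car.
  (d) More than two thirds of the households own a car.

|A| = 18, |A ∩ B| = 11, |A ∖ B| = 7.
(a) |A ∩ B| / |A| ≥ 4/5: fails.
(b) A ∩ B = ∅ (|A ∩ B| = 0): fails.
(c) |A ∩ B| / |A| ≥ 1/4: holds.
(d) |A ∩ B| / |A| > 2/3: fails.

(c)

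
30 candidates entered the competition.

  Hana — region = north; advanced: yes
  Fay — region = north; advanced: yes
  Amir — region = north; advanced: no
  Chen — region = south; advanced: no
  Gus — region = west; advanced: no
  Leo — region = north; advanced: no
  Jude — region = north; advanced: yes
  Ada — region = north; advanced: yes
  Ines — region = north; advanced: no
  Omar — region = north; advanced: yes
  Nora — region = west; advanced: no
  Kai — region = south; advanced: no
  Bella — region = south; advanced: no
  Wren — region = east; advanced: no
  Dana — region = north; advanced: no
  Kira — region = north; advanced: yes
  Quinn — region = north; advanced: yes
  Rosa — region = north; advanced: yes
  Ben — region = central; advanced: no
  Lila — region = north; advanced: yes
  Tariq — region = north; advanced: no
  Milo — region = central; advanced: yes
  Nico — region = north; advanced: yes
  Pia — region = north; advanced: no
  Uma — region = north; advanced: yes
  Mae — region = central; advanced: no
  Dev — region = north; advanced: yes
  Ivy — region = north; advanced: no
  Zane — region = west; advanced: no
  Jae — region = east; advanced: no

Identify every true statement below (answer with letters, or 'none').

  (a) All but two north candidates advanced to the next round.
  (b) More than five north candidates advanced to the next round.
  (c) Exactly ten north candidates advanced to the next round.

|A| = 19, |A ∩ B| = 12, |A ∖ B| = 7.
(a) |A ∖ B| = 2: fails.
(b) |A ∩ B| > 5: holds.
(c) |A ∩ B| = 10: fails.

(b)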